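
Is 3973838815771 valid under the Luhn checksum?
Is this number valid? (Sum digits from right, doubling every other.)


Luhn sum = 69
69 mod 10 = 9

Invalid (Luhn sum mod 10 = 9)


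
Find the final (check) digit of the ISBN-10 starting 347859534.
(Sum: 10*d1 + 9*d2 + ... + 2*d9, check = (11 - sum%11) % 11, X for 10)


Weighted sum: 290
290 mod 11 = 4

Check digit: 7


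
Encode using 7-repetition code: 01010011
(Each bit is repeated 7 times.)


Each bit -> 7 copies

00000001111111000000011111110000000000000011111111111111


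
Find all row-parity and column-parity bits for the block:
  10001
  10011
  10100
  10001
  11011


Row parities: 01000
Column parities: 11100

Row P: 01000, Col P: 11100, Corner: 1


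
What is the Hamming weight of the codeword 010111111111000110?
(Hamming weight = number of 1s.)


Counting 1s in 010111111111000110

12


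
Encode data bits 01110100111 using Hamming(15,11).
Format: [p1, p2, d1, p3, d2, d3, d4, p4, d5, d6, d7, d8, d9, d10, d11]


Parity bits: p1=0, p2=1, p3=0, p4=0

010011100100111


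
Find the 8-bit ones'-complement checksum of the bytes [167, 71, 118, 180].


Sum = 536 mod 256 = 24
Complement = 231

231


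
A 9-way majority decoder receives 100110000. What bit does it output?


Ones: 3 out of 9
Threshold: 5

0 (3/9 voted 1)


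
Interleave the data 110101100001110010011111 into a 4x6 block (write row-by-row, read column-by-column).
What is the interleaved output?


Matrix:
  110101
  100001
  110010
  011111
Read columns: 111010110001100100111101

111010110001100100111101


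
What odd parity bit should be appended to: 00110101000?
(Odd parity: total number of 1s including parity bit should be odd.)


Number of 1s in data: 4
Parity bit: 1

1


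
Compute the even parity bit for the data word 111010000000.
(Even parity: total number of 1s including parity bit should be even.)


Number of 1s in data: 4
Parity bit: 0

0


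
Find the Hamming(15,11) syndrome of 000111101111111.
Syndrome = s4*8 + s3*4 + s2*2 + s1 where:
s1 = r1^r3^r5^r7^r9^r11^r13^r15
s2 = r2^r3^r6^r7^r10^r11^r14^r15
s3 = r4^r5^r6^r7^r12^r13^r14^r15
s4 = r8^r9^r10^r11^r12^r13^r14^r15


s1=0, s2=0, s3=0, s4=1

Syndrome = 8 (error at position 8)


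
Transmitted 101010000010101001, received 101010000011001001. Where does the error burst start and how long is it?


XOR: 000000000001100000

Burst at position 11, length 2


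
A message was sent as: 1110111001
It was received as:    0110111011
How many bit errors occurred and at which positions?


XOR: 1000000010

2 error(s) at position(s): 0, 8


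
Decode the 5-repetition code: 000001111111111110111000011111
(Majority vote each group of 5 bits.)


Groups: 00000, 11111, 11111, 11011, 10000, 11111
Majority votes: 011101

011101


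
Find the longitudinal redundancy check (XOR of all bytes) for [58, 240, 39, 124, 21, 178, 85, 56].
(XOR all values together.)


XOR chain: 58 ^ 240 ^ 39 ^ 124 ^ 21 ^ 178 ^ 85 ^ 56 = 91

91


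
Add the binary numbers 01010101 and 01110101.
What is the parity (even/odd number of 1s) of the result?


01010101 = 85
01110101 = 117
Sum = 202 = 11001010
1s count = 4

even parity (4 ones in 11001010)


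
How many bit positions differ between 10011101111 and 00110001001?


XOR: 10101100110
Count of 1s: 6

6


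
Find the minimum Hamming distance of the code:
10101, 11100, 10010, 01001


Comparing all pairs, minimum distance: 2
Can detect 1 errors, correct 0 errors

2


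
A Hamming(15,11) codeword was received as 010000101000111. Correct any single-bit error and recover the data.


Syndrome = 0: no error detected

Data: 00011000111 (no errors)


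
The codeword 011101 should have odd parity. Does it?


Number of 1s: 4

No, parity error (4 ones)


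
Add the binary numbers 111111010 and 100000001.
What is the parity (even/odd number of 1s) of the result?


111111010 = 506
100000001 = 257
Sum = 763 = 1011111011
1s count = 8

even parity (8 ones in 1011111011)


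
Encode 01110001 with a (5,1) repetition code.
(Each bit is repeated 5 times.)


Each bit -> 5 copies

0000011111111111111100000000000000011111


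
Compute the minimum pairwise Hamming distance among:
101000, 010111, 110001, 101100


Comparing all pairs, minimum distance: 1
Can detect 0 errors, correct 0 errors

1


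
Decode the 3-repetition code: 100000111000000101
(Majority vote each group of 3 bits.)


Groups: 100, 000, 111, 000, 000, 101
Majority votes: 001001

001001


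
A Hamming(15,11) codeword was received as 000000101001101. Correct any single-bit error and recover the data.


Syndrome = 0: no error detected

Data: 00011001101 (no errors)


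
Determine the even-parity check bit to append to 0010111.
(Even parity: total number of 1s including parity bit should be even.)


Number of 1s in data: 4
Parity bit: 0

0


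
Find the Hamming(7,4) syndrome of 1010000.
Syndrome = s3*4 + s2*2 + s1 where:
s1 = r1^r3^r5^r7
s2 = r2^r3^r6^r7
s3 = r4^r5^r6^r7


s1=0, s2=1, s3=0

Syndrome = 2 (error at position 2)


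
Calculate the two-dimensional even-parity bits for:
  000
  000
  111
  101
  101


Row parities: 00100
Column parities: 111

Row P: 00100, Col P: 111, Corner: 1


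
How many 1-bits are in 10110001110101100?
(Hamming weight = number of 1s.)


Counting 1s in 10110001110101100

9


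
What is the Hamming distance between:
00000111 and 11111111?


XOR: 11111000
Count of 1s: 5

5


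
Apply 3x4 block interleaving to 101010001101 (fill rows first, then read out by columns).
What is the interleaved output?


Matrix:
  1010
  1000
  1101
Read columns: 111001100001

111001100001


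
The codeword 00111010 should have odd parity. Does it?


Number of 1s: 4

No, parity error (4 ones)


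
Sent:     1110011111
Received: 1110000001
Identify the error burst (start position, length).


XOR: 0000011110

Burst at position 5, length 4


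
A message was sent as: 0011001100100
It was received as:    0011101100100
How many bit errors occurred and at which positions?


XOR: 0000100000000

1 error(s) at position(s): 4


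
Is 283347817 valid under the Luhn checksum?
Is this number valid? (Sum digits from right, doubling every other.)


Luhn sum = 44
44 mod 10 = 4

Invalid (Luhn sum mod 10 = 4)


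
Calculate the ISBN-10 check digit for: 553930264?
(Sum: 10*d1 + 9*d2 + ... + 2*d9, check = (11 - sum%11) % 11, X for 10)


Weighted sum: 234
234 mod 11 = 3

Check digit: 8


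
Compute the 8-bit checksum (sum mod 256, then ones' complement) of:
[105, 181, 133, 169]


Sum = 588 mod 256 = 76
Complement = 179

179


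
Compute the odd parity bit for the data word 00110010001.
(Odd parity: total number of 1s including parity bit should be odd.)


Number of 1s in data: 4
Parity bit: 1

1


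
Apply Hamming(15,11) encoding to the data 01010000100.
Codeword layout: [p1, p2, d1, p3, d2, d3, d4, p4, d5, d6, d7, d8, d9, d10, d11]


Parity bits: p1=1, p2=1, p3=1, p4=1

110110110000100


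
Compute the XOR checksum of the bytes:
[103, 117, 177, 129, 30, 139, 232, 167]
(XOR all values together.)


XOR chain: 103 ^ 117 ^ 177 ^ 129 ^ 30 ^ 139 ^ 232 ^ 167 = 248

248


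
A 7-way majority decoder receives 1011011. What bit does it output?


Ones: 5 out of 7
Threshold: 4

1 (5/7 voted 1)


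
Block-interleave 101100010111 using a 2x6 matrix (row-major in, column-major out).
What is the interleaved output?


Matrix:
  101100
  010111
Read columns: 100110110101

100110110101


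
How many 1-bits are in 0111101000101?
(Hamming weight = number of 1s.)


Counting 1s in 0111101000101

7


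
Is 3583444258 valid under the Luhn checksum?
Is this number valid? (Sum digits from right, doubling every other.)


Luhn sum = 52
52 mod 10 = 2

Invalid (Luhn sum mod 10 = 2)


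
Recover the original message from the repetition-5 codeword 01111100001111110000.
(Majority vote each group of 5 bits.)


Groups: 01111, 10000, 11111, 10000
Majority votes: 1010

1010


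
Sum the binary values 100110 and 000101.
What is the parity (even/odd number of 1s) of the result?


100110 = 38
000101 = 5
Sum = 43 = 101011
1s count = 4

even parity (4 ones in 101011)


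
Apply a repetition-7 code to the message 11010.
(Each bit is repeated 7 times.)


Each bit -> 7 copies

11111111111111000000011111110000000


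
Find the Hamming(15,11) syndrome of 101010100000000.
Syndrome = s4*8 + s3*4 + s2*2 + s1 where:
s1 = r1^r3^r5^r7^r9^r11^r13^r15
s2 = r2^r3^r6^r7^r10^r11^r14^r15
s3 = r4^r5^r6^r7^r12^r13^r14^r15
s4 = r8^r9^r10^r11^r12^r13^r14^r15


s1=0, s2=0, s3=0, s4=0

Syndrome = 0 (no error)


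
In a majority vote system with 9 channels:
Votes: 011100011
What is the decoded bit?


Ones: 5 out of 9
Threshold: 5

1 (5/9 voted 1)


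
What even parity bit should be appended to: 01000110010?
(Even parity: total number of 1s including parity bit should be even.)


Number of 1s in data: 4
Parity bit: 0

0


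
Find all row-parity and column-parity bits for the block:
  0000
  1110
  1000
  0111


Row parities: 0111
Column parities: 0001

Row P: 0111, Col P: 0001, Corner: 1


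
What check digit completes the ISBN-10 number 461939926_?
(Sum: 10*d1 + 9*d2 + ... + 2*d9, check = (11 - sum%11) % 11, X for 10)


Weighted sum: 282
282 mod 11 = 7

Check digit: 4


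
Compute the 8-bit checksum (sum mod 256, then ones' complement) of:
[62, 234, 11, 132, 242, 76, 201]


Sum = 958 mod 256 = 190
Complement = 65

65


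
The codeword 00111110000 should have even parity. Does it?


Number of 1s: 5

No, parity error (5 ones)


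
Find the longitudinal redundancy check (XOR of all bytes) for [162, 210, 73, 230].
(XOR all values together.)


XOR chain: 162 ^ 210 ^ 73 ^ 230 = 223

223


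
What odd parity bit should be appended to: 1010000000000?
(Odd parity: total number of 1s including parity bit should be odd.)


Number of 1s in data: 2
Parity bit: 1

1


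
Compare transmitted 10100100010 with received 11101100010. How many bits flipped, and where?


XOR: 01001000000

2 error(s) at position(s): 1, 4


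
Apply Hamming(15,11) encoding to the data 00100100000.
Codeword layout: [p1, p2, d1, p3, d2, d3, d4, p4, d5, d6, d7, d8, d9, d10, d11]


Parity bits: p1=0, p2=0, p3=1, p4=1

000101010100000


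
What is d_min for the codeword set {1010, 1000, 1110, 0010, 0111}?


Comparing all pairs, minimum distance: 1
Can detect 0 errors, correct 0 errors

1


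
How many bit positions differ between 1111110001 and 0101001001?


XOR: 1010111000
Count of 1s: 5

5


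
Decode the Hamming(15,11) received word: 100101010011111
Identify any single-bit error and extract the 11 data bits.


Syndrome = 0: no error detected

Data: 00100011111 (no errors)


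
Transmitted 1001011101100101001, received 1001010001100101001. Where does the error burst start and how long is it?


XOR: 0000001100000000000

Burst at position 6, length 2


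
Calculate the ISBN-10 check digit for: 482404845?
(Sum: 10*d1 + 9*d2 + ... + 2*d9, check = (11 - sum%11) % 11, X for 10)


Weighted sum: 230
230 mod 11 = 10

Check digit: 1


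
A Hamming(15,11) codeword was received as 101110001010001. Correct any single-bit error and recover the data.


Syndrome = 14: error at position 14

Data: 11001010011 (corrected bit 14)


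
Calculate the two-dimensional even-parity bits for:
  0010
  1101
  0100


Row parities: 111
Column parities: 1011

Row P: 111, Col P: 1011, Corner: 1


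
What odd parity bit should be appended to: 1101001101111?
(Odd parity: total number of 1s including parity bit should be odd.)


Number of 1s in data: 9
Parity bit: 0

0


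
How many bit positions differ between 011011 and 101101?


XOR: 110110
Count of 1s: 4

4


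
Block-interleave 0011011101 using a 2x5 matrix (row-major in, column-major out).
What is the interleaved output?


Matrix:
  00110
  11101
Read columns: 0101111001

0101111001


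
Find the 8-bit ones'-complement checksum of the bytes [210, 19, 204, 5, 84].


Sum = 522 mod 256 = 10
Complement = 245

245


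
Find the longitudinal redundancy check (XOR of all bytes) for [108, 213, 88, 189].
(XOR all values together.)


XOR chain: 108 ^ 213 ^ 88 ^ 189 = 92

92


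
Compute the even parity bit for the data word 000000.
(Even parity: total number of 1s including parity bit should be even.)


Number of 1s in data: 0
Parity bit: 0

0


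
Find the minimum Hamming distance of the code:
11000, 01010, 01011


Comparing all pairs, minimum distance: 1
Can detect 0 errors, correct 0 errors

1


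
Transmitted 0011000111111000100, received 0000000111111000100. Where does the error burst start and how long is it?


XOR: 0011000000000000000

Burst at position 2, length 2


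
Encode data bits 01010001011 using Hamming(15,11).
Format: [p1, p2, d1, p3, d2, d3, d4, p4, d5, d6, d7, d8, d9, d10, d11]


Parity bits: p1=1, p2=1, p3=1, p4=1

110110110001011


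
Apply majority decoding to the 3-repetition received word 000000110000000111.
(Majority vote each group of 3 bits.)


Groups: 000, 000, 110, 000, 000, 111
Majority votes: 001001

001001


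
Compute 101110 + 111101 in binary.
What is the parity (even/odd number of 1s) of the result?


101110 = 46
111101 = 61
Sum = 107 = 1101011
1s count = 5

odd parity (5 ones in 1101011)


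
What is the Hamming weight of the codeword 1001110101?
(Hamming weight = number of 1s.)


Counting 1s in 1001110101

6


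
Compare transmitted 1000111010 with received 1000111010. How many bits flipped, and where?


XOR: 0000000000

0 errors (received matches sent)


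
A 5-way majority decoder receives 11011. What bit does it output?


Ones: 4 out of 5
Threshold: 3

1 (4/5 voted 1)


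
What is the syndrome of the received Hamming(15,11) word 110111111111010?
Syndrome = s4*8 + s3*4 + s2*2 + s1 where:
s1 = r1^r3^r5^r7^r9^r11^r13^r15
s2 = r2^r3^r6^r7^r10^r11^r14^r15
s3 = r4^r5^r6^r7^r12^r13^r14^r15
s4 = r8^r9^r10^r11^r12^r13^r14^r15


s1=1, s2=0, s3=0, s4=0

Syndrome = 1 (error at position 1)


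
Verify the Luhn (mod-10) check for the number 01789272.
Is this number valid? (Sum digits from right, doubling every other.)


Luhn sum = 32
32 mod 10 = 2

Invalid (Luhn sum mod 10 = 2)


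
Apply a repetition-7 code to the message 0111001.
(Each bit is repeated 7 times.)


Each bit -> 7 copies

0000000111111111111111111111000000000000001111111


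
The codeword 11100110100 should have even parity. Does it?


Number of 1s: 6

Yes, parity is correct (6 ones)


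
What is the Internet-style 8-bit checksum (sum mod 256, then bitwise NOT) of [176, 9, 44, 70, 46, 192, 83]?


Sum = 620 mod 256 = 108
Complement = 147

147


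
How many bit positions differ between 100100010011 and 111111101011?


XOR: 011011111000
Count of 1s: 7

7


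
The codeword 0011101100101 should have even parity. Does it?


Number of 1s: 7

No, parity error (7 ones)


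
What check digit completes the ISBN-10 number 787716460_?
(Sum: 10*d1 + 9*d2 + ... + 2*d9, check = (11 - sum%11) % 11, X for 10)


Weighted sum: 317
317 mod 11 = 9

Check digit: 2


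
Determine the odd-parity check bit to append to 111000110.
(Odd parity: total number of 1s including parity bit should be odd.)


Number of 1s in data: 5
Parity bit: 0

0


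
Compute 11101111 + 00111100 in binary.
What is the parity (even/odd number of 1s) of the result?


11101111 = 239
00111100 = 60
Sum = 299 = 100101011
1s count = 5

odd parity (5 ones in 100101011)


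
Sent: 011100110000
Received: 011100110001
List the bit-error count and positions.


XOR: 000000000001

1 error(s) at position(s): 11


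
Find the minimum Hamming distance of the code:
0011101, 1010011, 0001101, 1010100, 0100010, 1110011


Comparing all pairs, minimum distance: 1
Can detect 0 errors, correct 0 errors

1


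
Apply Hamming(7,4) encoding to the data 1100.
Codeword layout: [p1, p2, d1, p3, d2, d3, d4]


Parity bits: p1=0, p2=1, p3=1

0111100


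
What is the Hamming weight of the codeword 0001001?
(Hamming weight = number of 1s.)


Counting 1s in 0001001

2


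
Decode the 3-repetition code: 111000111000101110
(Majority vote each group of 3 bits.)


Groups: 111, 000, 111, 000, 101, 110
Majority votes: 101011

101011


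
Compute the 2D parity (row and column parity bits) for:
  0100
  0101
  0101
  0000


Row parities: 1000
Column parities: 0100

Row P: 1000, Col P: 0100, Corner: 1


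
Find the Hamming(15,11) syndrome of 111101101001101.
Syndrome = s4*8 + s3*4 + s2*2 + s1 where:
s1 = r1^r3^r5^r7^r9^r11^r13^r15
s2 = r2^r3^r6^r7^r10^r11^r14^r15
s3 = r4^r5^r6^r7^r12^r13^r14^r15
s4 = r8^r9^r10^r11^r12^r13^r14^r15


s1=0, s2=1, s3=0, s4=0

Syndrome = 2 (error at position 2)


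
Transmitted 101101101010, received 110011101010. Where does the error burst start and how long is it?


XOR: 011110000000

Burst at position 1, length 4


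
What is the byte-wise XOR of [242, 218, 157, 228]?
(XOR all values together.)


XOR chain: 242 ^ 218 ^ 157 ^ 228 = 81

81


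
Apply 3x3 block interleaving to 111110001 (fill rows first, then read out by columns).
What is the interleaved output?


Matrix:
  111
  110
  001
Read columns: 110110101

110110101


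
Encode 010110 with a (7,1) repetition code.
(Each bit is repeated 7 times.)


Each bit -> 7 copies

000000011111110000000111111111111110000000


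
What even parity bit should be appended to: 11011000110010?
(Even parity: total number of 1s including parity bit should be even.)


Number of 1s in data: 7
Parity bit: 1

1


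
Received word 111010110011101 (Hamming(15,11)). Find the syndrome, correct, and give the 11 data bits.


Syndrome = 15: error at position 15

Data: 11010011100 (corrected bit 15)


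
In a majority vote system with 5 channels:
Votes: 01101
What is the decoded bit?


Ones: 3 out of 5
Threshold: 3

1 (3/5 voted 1)


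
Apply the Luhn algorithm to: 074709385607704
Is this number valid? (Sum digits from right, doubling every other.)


Luhn sum = 57
57 mod 10 = 7

Invalid (Luhn sum mod 10 = 7)


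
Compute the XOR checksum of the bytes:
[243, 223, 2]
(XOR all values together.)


XOR chain: 243 ^ 223 ^ 2 = 46

46


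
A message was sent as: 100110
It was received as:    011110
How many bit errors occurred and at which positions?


XOR: 111000

3 error(s) at position(s): 0, 1, 2


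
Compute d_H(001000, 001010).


XOR: 000010
Count of 1s: 1

1


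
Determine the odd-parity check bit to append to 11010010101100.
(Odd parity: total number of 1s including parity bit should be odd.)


Number of 1s in data: 7
Parity bit: 0

0


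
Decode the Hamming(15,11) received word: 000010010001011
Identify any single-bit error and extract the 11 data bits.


Syndrome = 0: no error detected

Data: 01000001011 (no errors)


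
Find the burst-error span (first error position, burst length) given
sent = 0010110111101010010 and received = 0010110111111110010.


XOR: 0000000000010100000

Burst at position 11, length 3


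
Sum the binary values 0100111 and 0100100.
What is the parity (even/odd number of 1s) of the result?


0100111 = 39
0100100 = 36
Sum = 75 = 1001011
1s count = 4

even parity (4 ones in 1001011)


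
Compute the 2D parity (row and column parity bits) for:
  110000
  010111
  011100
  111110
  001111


Row parities: 00110
Column parities: 001010

Row P: 00110, Col P: 001010, Corner: 0


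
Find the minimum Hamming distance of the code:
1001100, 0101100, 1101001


Comparing all pairs, minimum distance: 2
Can detect 1 errors, correct 0 errors

2


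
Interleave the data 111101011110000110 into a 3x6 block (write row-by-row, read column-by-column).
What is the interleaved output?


Matrix:
  111101
  011110
  000110
Read columns: 100110110111011100

100110110111011100


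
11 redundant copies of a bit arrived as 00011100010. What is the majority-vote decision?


Ones: 4 out of 11
Threshold: 6

0 (4/11 voted 1)


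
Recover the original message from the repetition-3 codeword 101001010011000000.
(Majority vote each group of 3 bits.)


Groups: 101, 001, 010, 011, 000, 000
Majority votes: 100100

100100


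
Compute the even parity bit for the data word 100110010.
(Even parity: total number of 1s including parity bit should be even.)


Number of 1s in data: 4
Parity bit: 0

0


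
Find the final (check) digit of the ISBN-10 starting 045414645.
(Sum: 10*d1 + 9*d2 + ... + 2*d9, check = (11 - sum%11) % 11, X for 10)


Weighted sum: 176
176 mod 11 = 0

Check digit: 0


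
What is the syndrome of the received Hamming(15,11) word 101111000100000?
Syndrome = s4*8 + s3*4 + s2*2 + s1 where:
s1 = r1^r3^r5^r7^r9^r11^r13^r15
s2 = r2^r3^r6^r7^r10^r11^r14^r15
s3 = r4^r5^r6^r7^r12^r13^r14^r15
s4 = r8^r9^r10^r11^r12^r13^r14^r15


s1=1, s2=1, s3=1, s4=1

Syndrome = 15 (error at position 15)


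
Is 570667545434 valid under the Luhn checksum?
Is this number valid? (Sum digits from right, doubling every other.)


Luhn sum = 44
44 mod 10 = 4

Invalid (Luhn sum mod 10 = 4)


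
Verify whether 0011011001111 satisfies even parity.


Number of 1s: 8

Yes, parity is correct (8 ones)


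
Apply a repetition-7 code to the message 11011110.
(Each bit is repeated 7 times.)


Each bit -> 7 copies

11111111111111000000011111111111111111111111111110000000


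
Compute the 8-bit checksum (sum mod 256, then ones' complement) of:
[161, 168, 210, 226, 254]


Sum = 1019 mod 256 = 251
Complement = 4

4


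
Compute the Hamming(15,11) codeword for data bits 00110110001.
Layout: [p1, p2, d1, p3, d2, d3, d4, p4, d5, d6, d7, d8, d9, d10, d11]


Parity bits: p1=1, p2=1, p3=1, p4=1

110101110110001


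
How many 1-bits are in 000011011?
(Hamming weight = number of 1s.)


Counting 1s in 000011011

4


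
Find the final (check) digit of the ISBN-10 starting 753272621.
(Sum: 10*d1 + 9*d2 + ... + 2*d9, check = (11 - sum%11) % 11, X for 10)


Weighted sum: 237
237 mod 11 = 6

Check digit: 5


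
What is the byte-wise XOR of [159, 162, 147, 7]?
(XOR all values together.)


XOR chain: 159 ^ 162 ^ 147 ^ 7 = 169

169


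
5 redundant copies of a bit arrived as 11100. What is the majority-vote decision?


Ones: 3 out of 5
Threshold: 3

1 (3/5 voted 1)


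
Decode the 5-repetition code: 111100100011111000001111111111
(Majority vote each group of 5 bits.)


Groups: 11110, 01000, 11111, 00000, 11111, 11111
Majority votes: 101011

101011


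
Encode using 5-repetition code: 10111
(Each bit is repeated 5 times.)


Each bit -> 5 copies

1111100000111111111111111


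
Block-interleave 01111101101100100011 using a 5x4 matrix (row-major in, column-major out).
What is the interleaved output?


Matrix:
  0111
  1101
  1011
  0010
  0011
Read columns: 01100110001011111101

01100110001011111101


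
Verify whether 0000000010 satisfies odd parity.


Number of 1s: 1

Yes, parity is correct (1 ones)


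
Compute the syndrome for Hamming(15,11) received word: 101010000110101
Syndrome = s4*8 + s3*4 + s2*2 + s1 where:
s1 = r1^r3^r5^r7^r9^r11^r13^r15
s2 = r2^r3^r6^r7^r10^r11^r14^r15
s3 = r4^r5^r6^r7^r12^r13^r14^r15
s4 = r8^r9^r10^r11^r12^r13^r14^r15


s1=0, s2=0, s3=1, s4=0

Syndrome = 4 (error at position 4)


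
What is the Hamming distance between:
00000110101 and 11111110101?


XOR: 11111000000
Count of 1s: 5

5


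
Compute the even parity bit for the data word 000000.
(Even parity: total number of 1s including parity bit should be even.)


Number of 1s in data: 0
Parity bit: 0

0


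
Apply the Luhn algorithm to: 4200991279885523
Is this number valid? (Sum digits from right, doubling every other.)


Luhn sum = 74
74 mod 10 = 4

Invalid (Luhn sum mod 10 = 4)


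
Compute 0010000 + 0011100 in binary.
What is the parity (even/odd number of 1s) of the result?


0010000 = 16
0011100 = 28
Sum = 44 = 101100
1s count = 3

odd parity (3 ones in 101100)


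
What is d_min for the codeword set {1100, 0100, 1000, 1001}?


Comparing all pairs, minimum distance: 1
Can detect 0 errors, correct 0 errors

1


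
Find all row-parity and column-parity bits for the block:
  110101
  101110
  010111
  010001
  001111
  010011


Row parities: 000001
Column parities: 000001

Row P: 000001, Col P: 000001, Corner: 1


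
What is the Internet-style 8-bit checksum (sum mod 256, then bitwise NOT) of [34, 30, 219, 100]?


Sum = 383 mod 256 = 127
Complement = 128

128


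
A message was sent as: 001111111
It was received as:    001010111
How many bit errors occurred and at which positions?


XOR: 000101000

2 error(s) at position(s): 3, 5


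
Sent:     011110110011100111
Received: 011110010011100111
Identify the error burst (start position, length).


XOR: 000000100000000000

Burst at position 6, length 1


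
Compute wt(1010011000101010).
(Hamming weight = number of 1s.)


Counting 1s in 1010011000101010

7


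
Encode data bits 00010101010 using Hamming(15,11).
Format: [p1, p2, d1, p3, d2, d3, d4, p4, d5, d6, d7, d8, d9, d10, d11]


Parity bits: p1=1, p2=1, p3=1, p4=1

110100110101010


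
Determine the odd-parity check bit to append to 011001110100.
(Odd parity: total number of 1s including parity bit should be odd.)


Number of 1s in data: 6
Parity bit: 1

1


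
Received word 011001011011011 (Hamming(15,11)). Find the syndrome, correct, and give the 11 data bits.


Syndrome = 0: no error detected

Data: 10101011011 (no errors)


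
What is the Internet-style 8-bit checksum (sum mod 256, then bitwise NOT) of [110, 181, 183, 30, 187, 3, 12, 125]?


Sum = 831 mod 256 = 63
Complement = 192

192


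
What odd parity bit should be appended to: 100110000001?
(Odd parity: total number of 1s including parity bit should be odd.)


Number of 1s in data: 4
Parity bit: 1

1


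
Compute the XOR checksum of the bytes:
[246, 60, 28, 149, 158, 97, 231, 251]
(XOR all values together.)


XOR chain: 246 ^ 60 ^ 28 ^ 149 ^ 158 ^ 97 ^ 231 ^ 251 = 160

160


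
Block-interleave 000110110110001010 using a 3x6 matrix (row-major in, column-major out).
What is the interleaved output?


Matrix:
  000110
  110110
  001010
Read columns: 010010001110111000

010010001110111000


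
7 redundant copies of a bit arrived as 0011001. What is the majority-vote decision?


Ones: 3 out of 7
Threshold: 4

0 (3/7 voted 1)


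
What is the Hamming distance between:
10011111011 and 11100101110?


XOR: 01111010101
Count of 1s: 7

7


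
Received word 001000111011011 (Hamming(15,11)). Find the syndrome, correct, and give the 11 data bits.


Syndrome = 3: error at position 3

Data: 00011011011 (corrected bit 3)


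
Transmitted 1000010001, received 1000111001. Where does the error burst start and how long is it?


XOR: 0000101000

Burst at position 4, length 3


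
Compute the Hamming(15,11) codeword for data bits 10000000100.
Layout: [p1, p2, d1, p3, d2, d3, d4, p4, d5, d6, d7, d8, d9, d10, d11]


Parity bits: p1=0, p2=1, p3=1, p4=1

011100010000100


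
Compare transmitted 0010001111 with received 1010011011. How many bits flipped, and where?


XOR: 1000010100

3 error(s) at position(s): 0, 5, 7


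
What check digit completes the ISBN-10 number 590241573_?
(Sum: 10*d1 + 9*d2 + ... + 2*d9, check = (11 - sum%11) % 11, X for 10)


Weighted sum: 221
221 mod 11 = 1

Check digit: X


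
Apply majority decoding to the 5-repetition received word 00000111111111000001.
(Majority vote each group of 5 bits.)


Groups: 00000, 11111, 11110, 00001
Majority votes: 0110

0110


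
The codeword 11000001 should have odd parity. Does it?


Number of 1s: 3

Yes, parity is correct (3 ones)


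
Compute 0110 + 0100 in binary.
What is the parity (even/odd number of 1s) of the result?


0110 = 6
0100 = 4
Sum = 10 = 1010
1s count = 2

even parity (2 ones in 1010)


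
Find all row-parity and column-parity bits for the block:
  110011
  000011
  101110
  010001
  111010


Row parities: 00000
Column parities: 110101

Row P: 00000, Col P: 110101, Corner: 0


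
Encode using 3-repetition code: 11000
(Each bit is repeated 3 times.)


Each bit -> 3 copies

111111000000000


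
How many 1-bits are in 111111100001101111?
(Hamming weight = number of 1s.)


Counting 1s in 111111100001101111

13


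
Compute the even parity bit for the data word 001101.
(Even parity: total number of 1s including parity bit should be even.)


Number of 1s in data: 3
Parity bit: 1

1


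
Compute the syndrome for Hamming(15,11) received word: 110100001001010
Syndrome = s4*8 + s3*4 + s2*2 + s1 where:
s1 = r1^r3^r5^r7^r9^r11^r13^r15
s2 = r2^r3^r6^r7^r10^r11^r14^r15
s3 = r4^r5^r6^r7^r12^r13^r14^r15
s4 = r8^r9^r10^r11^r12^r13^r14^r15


s1=0, s2=0, s3=1, s4=1

Syndrome = 12 (error at position 12)


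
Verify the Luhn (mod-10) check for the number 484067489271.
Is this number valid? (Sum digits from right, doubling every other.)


Luhn sum = 67
67 mod 10 = 7

Invalid (Luhn sum mod 10 = 7)


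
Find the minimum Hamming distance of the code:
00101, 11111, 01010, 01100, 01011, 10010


Comparing all pairs, minimum distance: 1
Can detect 0 errors, correct 0 errors

1


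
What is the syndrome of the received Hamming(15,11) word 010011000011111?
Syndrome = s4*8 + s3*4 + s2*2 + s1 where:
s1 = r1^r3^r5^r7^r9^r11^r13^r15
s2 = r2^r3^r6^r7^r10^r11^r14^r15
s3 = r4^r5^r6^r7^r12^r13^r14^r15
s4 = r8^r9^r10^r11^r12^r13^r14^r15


s1=0, s2=1, s3=0, s4=1

Syndrome = 10 (error at position 10)


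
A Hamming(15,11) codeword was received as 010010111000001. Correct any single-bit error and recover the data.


Syndrome = 14: error at position 14

Data: 01011000011 (corrected bit 14)


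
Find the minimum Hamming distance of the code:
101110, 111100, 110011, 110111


Comparing all pairs, minimum distance: 1
Can detect 0 errors, correct 0 errors

1


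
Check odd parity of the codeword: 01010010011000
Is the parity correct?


Number of 1s: 5

Yes, parity is correct (5 ones)


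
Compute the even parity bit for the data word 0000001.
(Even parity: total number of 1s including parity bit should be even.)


Number of 1s in data: 1
Parity bit: 1

1


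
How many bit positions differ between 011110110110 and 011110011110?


XOR: 000000101000
Count of 1s: 2

2


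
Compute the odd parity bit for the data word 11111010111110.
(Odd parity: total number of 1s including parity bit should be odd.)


Number of 1s in data: 11
Parity bit: 0

0


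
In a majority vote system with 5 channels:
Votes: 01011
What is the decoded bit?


Ones: 3 out of 5
Threshold: 3

1 (3/5 voted 1)


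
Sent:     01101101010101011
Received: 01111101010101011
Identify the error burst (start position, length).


XOR: 00010000000000000

Burst at position 3, length 1


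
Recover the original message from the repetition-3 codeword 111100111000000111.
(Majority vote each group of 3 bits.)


Groups: 111, 100, 111, 000, 000, 111
Majority votes: 101001

101001


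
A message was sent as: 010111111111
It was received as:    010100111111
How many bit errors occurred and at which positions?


XOR: 000011000000

2 error(s) at position(s): 4, 5


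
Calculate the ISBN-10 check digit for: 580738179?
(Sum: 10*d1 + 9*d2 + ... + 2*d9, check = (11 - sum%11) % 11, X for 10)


Weighted sum: 272
272 mod 11 = 8

Check digit: 3


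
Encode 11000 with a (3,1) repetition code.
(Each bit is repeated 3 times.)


Each bit -> 3 copies

111111000000000


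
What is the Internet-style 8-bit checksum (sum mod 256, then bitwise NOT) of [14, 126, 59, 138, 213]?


Sum = 550 mod 256 = 38
Complement = 217

217


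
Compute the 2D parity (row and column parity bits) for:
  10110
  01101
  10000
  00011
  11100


Row parities: 11101
Column parities: 10100

Row P: 11101, Col P: 10100, Corner: 0


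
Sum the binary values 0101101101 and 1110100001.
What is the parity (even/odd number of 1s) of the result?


0101101101 = 365
1110100001 = 929
Sum = 1294 = 10100001110
1s count = 5

odd parity (5 ones in 10100001110)


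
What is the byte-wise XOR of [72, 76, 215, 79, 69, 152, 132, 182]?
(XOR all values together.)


XOR chain: 72 ^ 76 ^ 215 ^ 79 ^ 69 ^ 152 ^ 132 ^ 182 = 115

115


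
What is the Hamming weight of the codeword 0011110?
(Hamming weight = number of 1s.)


Counting 1s in 0011110

4


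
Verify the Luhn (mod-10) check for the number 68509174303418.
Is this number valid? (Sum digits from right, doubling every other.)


Luhn sum = 57
57 mod 10 = 7

Invalid (Luhn sum mod 10 = 7)


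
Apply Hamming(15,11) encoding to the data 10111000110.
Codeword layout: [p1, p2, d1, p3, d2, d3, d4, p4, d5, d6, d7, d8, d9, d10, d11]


Parity bits: p1=0, p2=0, p3=0, p4=1

001001111000110


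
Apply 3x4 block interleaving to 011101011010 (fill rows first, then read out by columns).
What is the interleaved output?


Matrix:
  0111
  0101
  1010
Read columns: 001110101110

001110101110


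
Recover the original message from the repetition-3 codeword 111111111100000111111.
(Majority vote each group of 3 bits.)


Groups: 111, 111, 111, 100, 000, 111, 111
Majority votes: 1110011

1110011


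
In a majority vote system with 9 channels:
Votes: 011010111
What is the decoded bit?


Ones: 6 out of 9
Threshold: 5

1 (6/9 voted 1)


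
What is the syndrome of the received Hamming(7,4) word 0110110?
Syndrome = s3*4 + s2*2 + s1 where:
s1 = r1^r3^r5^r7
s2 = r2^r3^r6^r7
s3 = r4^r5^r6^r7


s1=0, s2=1, s3=0

Syndrome = 2 (error at position 2)


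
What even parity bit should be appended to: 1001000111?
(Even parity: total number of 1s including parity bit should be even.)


Number of 1s in data: 5
Parity bit: 1

1


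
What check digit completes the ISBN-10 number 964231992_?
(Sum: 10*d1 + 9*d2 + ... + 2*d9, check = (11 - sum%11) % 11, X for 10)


Weighted sum: 280
280 mod 11 = 5

Check digit: 6


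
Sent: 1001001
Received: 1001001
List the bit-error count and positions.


XOR: 0000000

0 errors (received matches sent)


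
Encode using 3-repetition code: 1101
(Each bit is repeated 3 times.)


Each bit -> 3 copies

111111000111


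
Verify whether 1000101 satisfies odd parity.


Number of 1s: 3

Yes, parity is correct (3 ones)


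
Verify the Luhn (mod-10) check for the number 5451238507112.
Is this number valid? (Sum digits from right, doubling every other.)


Luhn sum = 47
47 mod 10 = 7

Invalid (Luhn sum mod 10 = 7)


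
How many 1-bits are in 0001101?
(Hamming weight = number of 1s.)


Counting 1s in 0001101

3


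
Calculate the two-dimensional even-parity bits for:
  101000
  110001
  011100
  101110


Row parities: 0110
Column parities: 101011

Row P: 0110, Col P: 101011, Corner: 0


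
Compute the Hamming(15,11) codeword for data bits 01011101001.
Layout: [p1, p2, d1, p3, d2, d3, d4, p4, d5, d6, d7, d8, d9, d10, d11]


Parity bits: p1=0, p2=1, p3=0, p4=0

010010101101001


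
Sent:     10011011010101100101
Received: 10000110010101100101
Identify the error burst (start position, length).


XOR: 00011101000000000000

Burst at position 3, length 5


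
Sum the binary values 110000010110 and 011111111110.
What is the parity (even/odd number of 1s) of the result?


110000010110 = 3094
011111111110 = 2046
Sum = 5140 = 1010000010100
1s count = 4

even parity (4 ones in 1010000010100)


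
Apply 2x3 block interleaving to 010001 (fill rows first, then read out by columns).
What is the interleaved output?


Matrix:
  010
  001
Read columns: 001001

001001


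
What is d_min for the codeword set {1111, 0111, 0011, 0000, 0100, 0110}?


Comparing all pairs, minimum distance: 1
Can detect 0 errors, correct 0 errors

1


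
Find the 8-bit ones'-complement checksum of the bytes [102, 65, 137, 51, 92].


Sum = 447 mod 256 = 191
Complement = 64

64


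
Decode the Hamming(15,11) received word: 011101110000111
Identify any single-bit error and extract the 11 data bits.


Syndrome = 0: no error detected

Data: 10110000111 (no errors)


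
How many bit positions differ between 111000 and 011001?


XOR: 100001
Count of 1s: 2

2


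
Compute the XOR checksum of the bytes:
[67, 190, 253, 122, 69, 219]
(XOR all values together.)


XOR chain: 67 ^ 190 ^ 253 ^ 122 ^ 69 ^ 219 = 228

228


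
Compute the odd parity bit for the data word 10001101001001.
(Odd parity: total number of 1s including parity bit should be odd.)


Number of 1s in data: 6
Parity bit: 1

1


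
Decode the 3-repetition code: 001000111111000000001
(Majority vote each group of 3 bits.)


Groups: 001, 000, 111, 111, 000, 000, 001
Majority votes: 0011000

0011000


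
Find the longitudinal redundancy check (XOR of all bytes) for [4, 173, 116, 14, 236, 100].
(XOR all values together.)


XOR chain: 4 ^ 173 ^ 116 ^ 14 ^ 236 ^ 100 = 91

91


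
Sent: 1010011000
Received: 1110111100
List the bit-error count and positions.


XOR: 0100100100

3 error(s) at position(s): 1, 4, 7


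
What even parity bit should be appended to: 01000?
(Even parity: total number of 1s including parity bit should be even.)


Number of 1s in data: 1
Parity bit: 1

1


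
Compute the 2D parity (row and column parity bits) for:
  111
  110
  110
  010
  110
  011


Row parities: 100100
Column parities: 000

Row P: 100100, Col P: 000, Corner: 0


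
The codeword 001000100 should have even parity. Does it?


Number of 1s: 2

Yes, parity is correct (2 ones)


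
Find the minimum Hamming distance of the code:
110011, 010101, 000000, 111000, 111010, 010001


Comparing all pairs, minimum distance: 1
Can detect 0 errors, correct 0 errors

1


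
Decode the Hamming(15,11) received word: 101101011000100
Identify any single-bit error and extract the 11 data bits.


Syndrome = 12: error at position 12

Data: 10101001100 (corrected bit 12)


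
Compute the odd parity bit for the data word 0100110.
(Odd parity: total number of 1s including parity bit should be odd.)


Number of 1s in data: 3
Parity bit: 0

0


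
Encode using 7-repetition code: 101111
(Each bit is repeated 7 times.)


Each bit -> 7 copies

111111100000001111111111111111111111111111


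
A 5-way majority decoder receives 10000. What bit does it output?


Ones: 1 out of 5
Threshold: 3

0 (1/5 voted 1)


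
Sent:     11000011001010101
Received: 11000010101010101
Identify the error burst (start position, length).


XOR: 00000001100000000

Burst at position 7, length 2


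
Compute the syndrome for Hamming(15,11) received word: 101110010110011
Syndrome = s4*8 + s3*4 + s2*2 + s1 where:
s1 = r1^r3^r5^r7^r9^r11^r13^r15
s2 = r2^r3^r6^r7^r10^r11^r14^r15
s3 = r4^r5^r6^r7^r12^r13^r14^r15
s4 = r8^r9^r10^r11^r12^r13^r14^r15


s1=1, s2=1, s3=0, s4=1

Syndrome = 11 (error at position 11)


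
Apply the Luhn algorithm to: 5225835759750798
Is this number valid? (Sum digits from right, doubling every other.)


Luhn sum = 74
74 mod 10 = 4

Invalid (Luhn sum mod 10 = 4)


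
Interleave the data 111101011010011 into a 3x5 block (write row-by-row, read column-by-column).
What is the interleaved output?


Matrix:
  11110
  10110
  10011
Read columns: 111100110111001

111100110111001
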